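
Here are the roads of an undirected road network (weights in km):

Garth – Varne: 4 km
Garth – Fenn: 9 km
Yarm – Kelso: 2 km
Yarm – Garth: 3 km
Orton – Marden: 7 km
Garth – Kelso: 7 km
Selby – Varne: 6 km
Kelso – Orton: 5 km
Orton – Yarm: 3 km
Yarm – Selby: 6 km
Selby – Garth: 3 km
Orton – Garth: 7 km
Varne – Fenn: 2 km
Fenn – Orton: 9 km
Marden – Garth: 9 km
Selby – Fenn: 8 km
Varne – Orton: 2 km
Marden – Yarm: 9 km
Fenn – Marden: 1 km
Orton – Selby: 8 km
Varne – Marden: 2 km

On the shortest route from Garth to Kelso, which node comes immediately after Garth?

Yarm

Candidate routes:
Garth → Kelso: 7 = 7
Garth → Yarm → Kelso: 3+2 = 5
Garth → Varne → Orton → Yarm → Kelso: 4+2+3+2 = 11
The minimum is 5 km via Garth → Yarm → Kelso.
So from Garth the first move is to Yarm.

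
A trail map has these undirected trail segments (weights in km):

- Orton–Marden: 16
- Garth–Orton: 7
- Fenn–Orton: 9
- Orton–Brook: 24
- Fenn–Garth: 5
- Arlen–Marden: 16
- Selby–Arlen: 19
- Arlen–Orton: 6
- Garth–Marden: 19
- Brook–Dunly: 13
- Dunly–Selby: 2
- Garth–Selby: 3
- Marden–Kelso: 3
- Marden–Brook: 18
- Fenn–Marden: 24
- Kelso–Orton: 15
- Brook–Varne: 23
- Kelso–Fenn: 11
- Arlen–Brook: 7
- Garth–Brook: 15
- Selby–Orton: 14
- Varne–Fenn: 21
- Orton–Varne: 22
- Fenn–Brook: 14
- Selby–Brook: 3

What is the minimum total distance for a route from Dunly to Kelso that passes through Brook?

Best Dunly to Brook: Dunly–Selby–Brook costing 5
Best Brook to Kelso: Brook–Marden–Kelso costing 21
Total via Brook: 5 + 21 = 26 km.

26 km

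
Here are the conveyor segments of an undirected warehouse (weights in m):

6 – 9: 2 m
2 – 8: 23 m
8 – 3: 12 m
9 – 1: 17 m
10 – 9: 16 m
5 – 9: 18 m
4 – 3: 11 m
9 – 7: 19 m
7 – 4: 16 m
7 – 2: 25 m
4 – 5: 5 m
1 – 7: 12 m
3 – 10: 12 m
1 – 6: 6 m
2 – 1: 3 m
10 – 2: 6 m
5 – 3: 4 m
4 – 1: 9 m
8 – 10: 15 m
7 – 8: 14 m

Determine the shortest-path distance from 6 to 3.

Settle nodes by increasing distance from 6:
6: 0
9: 2  (via 6)
1: 6  (via 6)
2: 9  (via 1)
4: 15  (via 1)
10: 15  (via 2)
7: 18  (via 1)
5: 20  (via 9)
3: 24  (via 5)
Shortest route: 6–9–5–3 = 24 m.

24 m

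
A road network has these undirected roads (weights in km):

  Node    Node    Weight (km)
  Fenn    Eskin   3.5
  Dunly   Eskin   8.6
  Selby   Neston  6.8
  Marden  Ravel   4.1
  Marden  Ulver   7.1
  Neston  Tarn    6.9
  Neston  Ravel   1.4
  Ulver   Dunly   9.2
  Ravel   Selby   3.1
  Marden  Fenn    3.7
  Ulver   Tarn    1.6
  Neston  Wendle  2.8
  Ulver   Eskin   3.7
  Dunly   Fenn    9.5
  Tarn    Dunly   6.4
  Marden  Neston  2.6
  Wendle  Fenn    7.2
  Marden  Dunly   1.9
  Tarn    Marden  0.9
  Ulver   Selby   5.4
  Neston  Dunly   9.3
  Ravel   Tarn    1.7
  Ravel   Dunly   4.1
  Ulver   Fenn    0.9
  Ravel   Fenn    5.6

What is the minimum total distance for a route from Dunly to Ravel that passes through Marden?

4.5 km

Shortest Dunly→Marden: Dunly–Marden = 1.9
Shortest Marden→Ravel: Marden–Tarn–Ravel = 2.6
Total via Marden: 1.9 + 2.6 = 4.5 km.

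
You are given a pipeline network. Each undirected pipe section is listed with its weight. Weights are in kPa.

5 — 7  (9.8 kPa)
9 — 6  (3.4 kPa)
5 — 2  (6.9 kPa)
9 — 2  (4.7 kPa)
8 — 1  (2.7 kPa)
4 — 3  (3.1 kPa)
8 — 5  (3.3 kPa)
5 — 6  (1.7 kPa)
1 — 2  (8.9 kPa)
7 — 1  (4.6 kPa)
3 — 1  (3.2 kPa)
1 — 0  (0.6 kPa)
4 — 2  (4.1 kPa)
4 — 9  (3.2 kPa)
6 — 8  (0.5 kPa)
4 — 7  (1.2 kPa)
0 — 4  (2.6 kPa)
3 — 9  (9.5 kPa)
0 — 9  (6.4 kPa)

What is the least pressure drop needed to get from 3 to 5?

Compare a few routes:
3–1–8–5: 3.2+2.7+3.3 = 9.2
3–4–0–1–8–6–5: 3.1+2.6+0.6+2.7+0.5+1.7 = 11.2
3–1–8–6–5: 3.2+2.7+0.5+1.7 = 8.1
Cheapest is 3–1–8–6–5 at 8.1 kPa.

8.1 kPa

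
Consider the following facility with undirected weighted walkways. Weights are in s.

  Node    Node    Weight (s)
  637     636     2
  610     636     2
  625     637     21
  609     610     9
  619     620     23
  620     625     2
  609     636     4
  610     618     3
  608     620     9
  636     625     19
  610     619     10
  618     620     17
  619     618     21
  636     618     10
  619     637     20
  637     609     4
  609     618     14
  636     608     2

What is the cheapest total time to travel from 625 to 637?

15 s

Running Dijkstra from 625:
625: 0
620: 2  (via 625)
608: 11  (via 620)
636: 13  (via 608)
637: 15  (via 636)
Shortest route: 625 → 620 → 608 → 636 → 637 = 15 s.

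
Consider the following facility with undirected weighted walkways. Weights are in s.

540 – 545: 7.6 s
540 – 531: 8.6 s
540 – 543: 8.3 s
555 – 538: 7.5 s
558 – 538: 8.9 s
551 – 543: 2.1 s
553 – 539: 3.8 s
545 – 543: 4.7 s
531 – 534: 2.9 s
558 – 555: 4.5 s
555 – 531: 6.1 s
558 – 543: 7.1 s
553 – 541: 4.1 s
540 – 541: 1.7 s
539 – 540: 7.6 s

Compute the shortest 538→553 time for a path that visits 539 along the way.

33.6 s

Best 538 to 539: 538–555–531–540–539 costing 29.8
Shortest 539→553: 539–553 = 3.8
Total via 539: 29.8 + 3.8 = 33.6 s.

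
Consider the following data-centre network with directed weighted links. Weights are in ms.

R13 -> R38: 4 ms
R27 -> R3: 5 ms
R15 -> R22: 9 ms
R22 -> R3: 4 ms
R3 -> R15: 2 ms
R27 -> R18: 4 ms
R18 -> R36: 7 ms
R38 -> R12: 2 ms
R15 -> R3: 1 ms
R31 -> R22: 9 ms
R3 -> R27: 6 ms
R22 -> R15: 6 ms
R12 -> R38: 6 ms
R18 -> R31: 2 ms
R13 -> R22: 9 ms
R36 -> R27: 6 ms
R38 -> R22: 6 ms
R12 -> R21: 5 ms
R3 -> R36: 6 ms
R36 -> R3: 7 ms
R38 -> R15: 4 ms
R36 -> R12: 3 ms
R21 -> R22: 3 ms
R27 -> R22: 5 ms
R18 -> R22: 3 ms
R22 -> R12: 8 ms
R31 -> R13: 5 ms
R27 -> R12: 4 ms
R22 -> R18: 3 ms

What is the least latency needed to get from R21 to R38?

17 ms

Running Dijkstra from R21:
R21: 0
R22: 3  (via R21)
R18: 6  (via R22)
R3: 7  (via R22)
R31: 8  (via R18)
R15: 9  (via R22)
R12: 11  (via R22)
R13: 13  (via R31)
R27: 13  (via R3)
R36: 13  (via R18)
R38: 17  (via R12)
Shortest route: R21–R22–R12–R38 = 17 ms.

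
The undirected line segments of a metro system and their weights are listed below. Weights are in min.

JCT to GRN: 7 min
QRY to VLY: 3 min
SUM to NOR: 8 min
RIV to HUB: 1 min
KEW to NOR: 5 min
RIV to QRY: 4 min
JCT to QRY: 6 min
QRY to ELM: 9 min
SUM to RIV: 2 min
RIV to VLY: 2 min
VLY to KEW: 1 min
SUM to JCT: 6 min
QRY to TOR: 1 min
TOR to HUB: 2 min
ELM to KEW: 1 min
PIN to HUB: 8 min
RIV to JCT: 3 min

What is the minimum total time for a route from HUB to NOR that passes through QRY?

Shortest HUB→QRY: HUB–TOR–QRY = 3
Best QRY to NOR: QRY–VLY–KEW–NOR costing 9
Total via QRY: 3 + 9 = 12 min.

12 min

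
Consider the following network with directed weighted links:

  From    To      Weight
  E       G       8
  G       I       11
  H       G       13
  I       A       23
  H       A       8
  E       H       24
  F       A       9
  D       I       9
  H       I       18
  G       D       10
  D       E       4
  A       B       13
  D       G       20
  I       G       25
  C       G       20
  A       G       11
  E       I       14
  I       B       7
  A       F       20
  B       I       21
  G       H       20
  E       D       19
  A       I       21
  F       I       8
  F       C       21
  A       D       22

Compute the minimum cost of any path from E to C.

Shortest distances from E:
E: 0
G: 8  (via E)
I: 14  (via E)
D: 18  (via G)
B: 21  (via I)
H: 24  (via E)
A: 32  (via H)
F: 52  (via A)
C: 73  (via F)
Shortest route: E–H–A–F–C = 73.

73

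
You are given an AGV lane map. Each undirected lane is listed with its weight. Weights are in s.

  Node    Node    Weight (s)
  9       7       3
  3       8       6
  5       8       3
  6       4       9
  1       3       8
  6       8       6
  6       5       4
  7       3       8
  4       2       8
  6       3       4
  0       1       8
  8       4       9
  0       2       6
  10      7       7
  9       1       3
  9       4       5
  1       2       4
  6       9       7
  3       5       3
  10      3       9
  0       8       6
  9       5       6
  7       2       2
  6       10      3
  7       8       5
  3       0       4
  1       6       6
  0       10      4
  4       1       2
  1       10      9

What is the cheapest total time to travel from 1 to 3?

8 s

Settle nodes by increasing distance from 1:
1: 0
4: 2  (via 1)
9: 3  (via 1)
2: 4  (via 1)
6: 6  (via 1)
7: 6  (via 9)
0: 8  (via 1)
3: 8  (via 1)
Shortest route: 1 → 3 = 8 s.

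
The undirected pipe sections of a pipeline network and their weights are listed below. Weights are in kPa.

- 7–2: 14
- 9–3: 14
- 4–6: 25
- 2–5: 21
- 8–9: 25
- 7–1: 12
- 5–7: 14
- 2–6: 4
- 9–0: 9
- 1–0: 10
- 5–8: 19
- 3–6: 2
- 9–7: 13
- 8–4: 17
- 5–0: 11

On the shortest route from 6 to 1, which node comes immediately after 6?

2

Candidate routes:
6–3–9–0–1: 2+14+9+10 = 35
6–2–7–1: 4+14+12 = 30
6–3–9–7–1: 2+14+13+12 = 41
Cheapest is 6–2–7–1 at 30 kPa.
So from 6 the first move is to 2.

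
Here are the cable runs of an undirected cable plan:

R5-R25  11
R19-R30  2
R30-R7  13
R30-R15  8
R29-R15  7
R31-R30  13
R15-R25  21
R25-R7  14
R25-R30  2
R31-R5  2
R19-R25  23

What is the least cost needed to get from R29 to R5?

Settle nodes by increasing distance from R29:
R29: 0
R15: 7  (via R29)
R30: 15  (via R15)
R19: 17  (via R30)
R25: 17  (via R30)
R5: 28  (via R25)
Shortest route: R29 → R15 → R30 → R25 → R5 = 28.

28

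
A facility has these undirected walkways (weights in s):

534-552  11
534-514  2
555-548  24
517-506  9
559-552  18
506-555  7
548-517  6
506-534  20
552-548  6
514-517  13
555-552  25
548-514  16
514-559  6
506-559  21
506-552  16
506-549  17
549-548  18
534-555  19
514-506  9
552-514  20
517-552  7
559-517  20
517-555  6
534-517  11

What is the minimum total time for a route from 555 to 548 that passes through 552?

19 s

Best 555 to 552: 555–517–552 costing 13
Best 552 to 548: 552–548 costing 6
Total via 552: 13 + 6 = 19 s.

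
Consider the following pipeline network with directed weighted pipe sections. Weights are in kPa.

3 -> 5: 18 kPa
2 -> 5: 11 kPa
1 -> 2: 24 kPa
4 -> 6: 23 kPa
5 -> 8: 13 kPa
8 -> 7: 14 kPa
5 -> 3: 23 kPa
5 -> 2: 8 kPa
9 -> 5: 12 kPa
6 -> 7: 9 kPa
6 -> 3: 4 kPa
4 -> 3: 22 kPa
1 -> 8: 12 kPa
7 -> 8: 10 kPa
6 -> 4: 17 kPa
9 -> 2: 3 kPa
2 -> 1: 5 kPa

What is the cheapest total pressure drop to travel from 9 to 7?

34 kPa

Enumerating some paths:
9 → 2 → 1 → 8 → 7: 3+5+12+14 = 34
9 → 5 → 8 → 7: 12+13+14 = 39
The minimum is 34 kPa via 9 → 2 → 1 → 8 → 7.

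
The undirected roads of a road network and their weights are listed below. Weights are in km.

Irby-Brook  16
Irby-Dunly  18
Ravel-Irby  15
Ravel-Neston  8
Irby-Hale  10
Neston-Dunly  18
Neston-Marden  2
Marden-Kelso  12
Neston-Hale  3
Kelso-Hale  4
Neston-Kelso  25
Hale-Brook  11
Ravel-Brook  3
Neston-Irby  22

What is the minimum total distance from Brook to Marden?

Shortest distances from Brook:
Brook: 0
Ravel: 3  (via Brook)
Hale: 11  (via Brook)
Neston: 11  (via Ravel)
Marden: 13  (via Neston)
Shortest route: Brook–Ravel–Neston–Marden = 13 km.

13 km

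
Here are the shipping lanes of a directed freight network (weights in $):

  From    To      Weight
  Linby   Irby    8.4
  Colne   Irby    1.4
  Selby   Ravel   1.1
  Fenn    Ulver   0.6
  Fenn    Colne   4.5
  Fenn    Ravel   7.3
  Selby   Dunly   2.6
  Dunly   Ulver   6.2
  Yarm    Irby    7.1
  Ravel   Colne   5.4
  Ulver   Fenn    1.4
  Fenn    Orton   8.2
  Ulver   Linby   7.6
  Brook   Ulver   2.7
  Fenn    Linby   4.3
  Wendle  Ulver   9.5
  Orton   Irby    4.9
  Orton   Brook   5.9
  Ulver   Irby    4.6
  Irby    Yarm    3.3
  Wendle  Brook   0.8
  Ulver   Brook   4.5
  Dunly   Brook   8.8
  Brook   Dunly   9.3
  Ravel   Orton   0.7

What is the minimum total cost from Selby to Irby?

$6.7

Compare a few routes:
Selby–Ravel–Colne–Irby: 1.1+5.4+1.4 = 7.9
Selby–Ravel–Orton–Irby: 1.1+0.7+4.9 = 6.7
Cheapest is Selby–Ravel–Orton–Irby at $6.7.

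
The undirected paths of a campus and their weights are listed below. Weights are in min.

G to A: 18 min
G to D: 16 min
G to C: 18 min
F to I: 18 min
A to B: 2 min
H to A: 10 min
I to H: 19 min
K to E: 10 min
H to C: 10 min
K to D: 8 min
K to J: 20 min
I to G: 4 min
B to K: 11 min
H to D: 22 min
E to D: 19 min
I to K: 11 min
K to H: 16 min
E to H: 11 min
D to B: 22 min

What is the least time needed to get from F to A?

Running Dijkstra from F:
F: 0
I: 18  (via F)
G: 22  (via I)
K: 29  (via I)
D: 37  (via K)
H: 37  (via I)
E: 39  (via K)
A: 40  (via G)
Shortest route: F → I → G → A = 40 min.

40 min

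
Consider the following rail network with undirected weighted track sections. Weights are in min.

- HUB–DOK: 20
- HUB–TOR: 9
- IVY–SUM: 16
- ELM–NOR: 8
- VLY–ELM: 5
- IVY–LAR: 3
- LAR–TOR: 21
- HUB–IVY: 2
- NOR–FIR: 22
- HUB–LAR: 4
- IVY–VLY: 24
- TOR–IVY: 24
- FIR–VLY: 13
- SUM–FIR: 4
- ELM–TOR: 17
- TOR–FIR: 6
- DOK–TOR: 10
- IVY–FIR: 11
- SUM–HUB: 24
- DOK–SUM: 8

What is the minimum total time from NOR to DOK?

Compare a few routes:
NOR - FIR - TOR - DOK: 22+6+10 = 38
NOR - FIR - SUM - DOK: 22+4+8 = 34
NOR - ELM - TOR - DOK: 8+17+10 = 35
Cheapest is NOR - FIR - SUM - DOK at 34 min.

34 min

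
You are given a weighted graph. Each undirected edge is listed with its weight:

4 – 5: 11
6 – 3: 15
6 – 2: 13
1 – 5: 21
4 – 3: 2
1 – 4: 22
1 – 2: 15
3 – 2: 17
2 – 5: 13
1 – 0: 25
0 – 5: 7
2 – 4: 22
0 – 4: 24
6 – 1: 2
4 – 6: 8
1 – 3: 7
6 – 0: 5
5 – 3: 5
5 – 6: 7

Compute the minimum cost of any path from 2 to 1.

Compare a few routes:
2 → 5 → 3 → 1: 13+5+7 = 25
2 → 3 → 1: 17+7 = 24
2 → 5 → 6 → 1: 13+7+2 = 22
2 → 1: 15 = 15
The minimum is 15 via 2 → 1.

15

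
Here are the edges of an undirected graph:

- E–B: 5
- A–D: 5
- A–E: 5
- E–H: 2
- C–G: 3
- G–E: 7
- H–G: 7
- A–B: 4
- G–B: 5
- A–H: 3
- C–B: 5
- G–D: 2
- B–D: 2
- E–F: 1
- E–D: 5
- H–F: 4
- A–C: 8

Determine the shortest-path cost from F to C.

Compare a few routes:
F–E–B–C: 1+5+5 = 11
F–E–B–D–G–C: 1+5+2+2+3 = 13
F–E–D–B–C: 1+5+2+5 = 13
The minimum is 11 via F–E–B–C.

11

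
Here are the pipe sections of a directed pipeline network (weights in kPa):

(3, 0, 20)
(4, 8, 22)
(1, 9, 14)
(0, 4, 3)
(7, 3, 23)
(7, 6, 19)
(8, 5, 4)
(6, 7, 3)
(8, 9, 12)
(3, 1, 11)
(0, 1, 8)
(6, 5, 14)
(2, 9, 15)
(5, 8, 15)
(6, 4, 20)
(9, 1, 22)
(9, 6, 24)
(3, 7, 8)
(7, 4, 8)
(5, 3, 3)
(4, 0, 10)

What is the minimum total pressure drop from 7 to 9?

40 kPa

Running Dijkstra from 7:
7: 0
4: 8  (via 7)
0: 18  (via 4)
6: 19  (via 7)
3: 23  (via 7)
1: 26  (via 0)
8: 30  (via 4)
5: 33  (via 6)
9: 40  (via 1)
Shortest route: 7 → 4 → 0 → 1 → 9 = 40 kPa.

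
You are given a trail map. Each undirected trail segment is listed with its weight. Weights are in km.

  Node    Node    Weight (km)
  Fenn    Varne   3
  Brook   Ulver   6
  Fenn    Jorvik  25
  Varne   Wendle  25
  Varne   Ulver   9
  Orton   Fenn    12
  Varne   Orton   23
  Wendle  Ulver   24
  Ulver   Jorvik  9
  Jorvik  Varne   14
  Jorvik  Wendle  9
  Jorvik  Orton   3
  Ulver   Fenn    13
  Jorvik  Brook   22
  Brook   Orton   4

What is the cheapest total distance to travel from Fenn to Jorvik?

15 km

Candidate routes:
Fenn → Orton → Jorvik: 12+3 = 15
Fenn → Varne → Ulver → Jorvik: 3+9+9 = 21
Fenn → Varne → Jorvik: 3+14 = 17
Cheapest is Fenn → Orton → Jorvik at 15 km.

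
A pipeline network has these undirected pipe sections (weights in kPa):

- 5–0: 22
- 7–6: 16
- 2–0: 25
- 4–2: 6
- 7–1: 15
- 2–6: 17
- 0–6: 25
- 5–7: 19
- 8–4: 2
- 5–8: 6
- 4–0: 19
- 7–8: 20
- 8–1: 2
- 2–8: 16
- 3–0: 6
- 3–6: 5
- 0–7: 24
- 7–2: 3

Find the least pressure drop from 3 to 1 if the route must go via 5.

36 kPa

Shortest 3→5: 3 → 0 → 5 = 28
Shortest 5→1: 5 → 8 → 1 = 8
Total via 5: 28 + 8 = 36 kPa.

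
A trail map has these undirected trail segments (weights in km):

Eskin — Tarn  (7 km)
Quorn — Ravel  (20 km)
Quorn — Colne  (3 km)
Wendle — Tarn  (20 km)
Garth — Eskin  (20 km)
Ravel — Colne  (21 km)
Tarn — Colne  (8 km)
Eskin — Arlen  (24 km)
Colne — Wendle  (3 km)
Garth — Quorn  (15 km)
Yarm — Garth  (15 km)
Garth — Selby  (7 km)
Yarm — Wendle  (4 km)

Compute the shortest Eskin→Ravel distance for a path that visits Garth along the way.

55 km

Best Eskin to Garth: Eskin → Garth costing 20
Shortest Garth→Ravel: Garth → Quorn → Ravel = 35
Total via Garth: 20 + 35 = 55 km.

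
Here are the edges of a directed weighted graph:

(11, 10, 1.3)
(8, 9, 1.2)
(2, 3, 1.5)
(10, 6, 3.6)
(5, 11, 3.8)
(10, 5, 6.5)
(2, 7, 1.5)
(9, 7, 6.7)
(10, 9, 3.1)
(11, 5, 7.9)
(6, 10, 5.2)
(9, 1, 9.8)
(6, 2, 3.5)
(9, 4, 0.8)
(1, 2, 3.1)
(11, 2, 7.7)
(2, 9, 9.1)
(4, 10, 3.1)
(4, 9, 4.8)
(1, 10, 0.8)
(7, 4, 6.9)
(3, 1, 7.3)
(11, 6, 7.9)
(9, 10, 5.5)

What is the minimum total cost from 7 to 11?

Settle nodes by increasing distance from 7:
7: 0
4: 6.9  (via 7)
10: 10  (via 4)
9: 11.7  (via 4)
6: 13.6  (via 10)
5: 16.5  (via 10)
2: 17.1  (via 6)
3: 18.6  (via 2)
11: 20.3  (via 5)
Shortest route: 7–4–10–5–11 = 20.3.

20.3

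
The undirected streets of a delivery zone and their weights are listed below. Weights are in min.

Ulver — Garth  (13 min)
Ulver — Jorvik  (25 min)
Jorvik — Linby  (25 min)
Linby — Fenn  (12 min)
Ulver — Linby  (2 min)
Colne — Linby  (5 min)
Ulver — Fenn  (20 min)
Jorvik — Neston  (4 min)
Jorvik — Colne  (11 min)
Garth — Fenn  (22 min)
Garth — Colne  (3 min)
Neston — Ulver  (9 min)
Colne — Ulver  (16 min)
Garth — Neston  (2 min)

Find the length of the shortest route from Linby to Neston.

Enumerating some paths:
Linby–Colne–Garth–Neston: 5+3+2 = 10
Linby–Ulver–Garth–Neston: 2+13+2 = 17
Linby–Ulver–Neston: 2+9 = 11
Cheapest is Linby–Colne–Garth–Neston at 10 min.

10 min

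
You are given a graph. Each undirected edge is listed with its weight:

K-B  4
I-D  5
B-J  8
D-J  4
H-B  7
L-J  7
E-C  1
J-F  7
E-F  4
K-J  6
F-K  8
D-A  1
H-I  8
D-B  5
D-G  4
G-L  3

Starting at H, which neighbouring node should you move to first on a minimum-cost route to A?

B

Compare a few routes:
H - B - D - A: 7+5+1 = 13
H - B - K - J - D - A: 7+4+6+4+1 = 22
H - I - D - A: 8+5+1 = 14
H - B - J - D - A: 7+8+4+1 = 20
The minimum is 13 via H - B - D - A.
So from H the first move is to B.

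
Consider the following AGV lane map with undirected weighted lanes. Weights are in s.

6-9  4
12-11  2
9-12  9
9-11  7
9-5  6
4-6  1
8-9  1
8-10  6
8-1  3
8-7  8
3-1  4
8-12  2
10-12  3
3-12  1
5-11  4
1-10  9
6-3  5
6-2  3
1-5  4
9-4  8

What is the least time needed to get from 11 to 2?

Candidate routes:
11–9–6–2: 7+4+3 = 14
11–12–8–9–6–2: 2+2+1+4+3 = 12
11–12–3–6–2: 2+1+5+3 = 11
Cheapest is 11–12–3–6–2 at 11 s.

11 s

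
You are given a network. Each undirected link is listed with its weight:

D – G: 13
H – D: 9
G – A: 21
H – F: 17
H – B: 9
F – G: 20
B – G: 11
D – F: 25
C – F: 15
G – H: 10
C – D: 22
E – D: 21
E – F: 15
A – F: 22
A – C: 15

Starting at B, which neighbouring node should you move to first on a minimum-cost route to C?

Compare a few routes:
B → H → F → C: 9+17+15 = 41
B → H → D → C: 9+9+22 = 40
B → G → F → C: 11+20+15 = 46
The minimum is 40 via B → H → D → C.
So from B the first move is to H.

H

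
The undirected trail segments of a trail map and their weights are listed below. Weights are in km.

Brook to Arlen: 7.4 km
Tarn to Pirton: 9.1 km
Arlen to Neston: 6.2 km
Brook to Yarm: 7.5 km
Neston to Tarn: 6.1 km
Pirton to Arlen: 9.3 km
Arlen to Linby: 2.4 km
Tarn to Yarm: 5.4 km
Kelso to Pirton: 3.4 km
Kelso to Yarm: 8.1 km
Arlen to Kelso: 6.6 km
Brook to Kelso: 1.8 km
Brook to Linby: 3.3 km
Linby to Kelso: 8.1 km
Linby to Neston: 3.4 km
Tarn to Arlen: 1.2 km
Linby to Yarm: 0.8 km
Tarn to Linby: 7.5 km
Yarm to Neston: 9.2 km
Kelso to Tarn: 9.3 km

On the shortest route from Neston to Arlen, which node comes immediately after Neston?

Enumerating some paths:
Neston - Linby - Yarm - Tarn - Arlen: 3.4+0.8+5.4+1.2 = 10.8
Neston - Arlen: 6.2 = 6.2
Neston - Tarn - Arlen: 6.1+1.2 = 7.3
Neston - Linby - Arlen: 3.4+2.4 = 5.8
The minimum is 5.8 km via Neston - Linby - Arlen.
So from Neston the first move is to Linby.

Linby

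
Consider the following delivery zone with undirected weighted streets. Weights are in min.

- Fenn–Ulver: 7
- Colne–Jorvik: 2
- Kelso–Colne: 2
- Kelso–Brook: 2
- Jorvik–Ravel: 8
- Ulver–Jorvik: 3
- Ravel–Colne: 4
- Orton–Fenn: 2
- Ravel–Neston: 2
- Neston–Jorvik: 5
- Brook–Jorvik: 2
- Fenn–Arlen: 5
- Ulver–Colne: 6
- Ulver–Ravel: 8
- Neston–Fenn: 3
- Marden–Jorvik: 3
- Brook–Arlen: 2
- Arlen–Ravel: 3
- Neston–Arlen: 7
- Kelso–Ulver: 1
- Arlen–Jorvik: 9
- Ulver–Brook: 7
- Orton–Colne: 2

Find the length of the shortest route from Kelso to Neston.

8 min

Enumerating some paths:
Kelso - Colne - Ravel - Neston: 2+4+2 = 8
Kelso - Colne - Jorvik - Neston: 2+2+5 = 9
Kelso - Colne - Orton - Fenn - Neston: 2+2+2+3 = 9
The minimum is 8 min via Kelso - Colne - Ravel - Neston.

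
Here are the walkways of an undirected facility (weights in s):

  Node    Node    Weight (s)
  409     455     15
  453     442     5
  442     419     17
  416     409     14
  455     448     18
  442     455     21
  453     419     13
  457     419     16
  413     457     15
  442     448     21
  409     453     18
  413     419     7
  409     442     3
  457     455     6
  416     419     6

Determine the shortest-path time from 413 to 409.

Shortest distances from 413:
413: 0
419: 7  (via 413)
416: 13  (via 419)
457: 15  (via 413)
453: 20  (via 419)
455: 21  (via 457)
442: 24  (via 419)
409: 27  (via 416)
Shortest route: 413 → 419 → 416 → 409 = 27 s.

27 s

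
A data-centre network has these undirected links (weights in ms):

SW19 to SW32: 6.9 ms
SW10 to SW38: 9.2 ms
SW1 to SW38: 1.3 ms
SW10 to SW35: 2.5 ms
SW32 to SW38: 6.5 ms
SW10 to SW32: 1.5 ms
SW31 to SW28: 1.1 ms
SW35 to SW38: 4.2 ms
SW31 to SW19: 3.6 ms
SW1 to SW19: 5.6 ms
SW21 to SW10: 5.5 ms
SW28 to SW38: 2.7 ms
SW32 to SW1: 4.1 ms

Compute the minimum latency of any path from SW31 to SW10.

Compare a few routes:
SW31 → SW28 → SW38 → SW35 → SW10: 1.1+2.7+4.2+2.5 = 10.5
SW31 → SW28 → SW38 → SW1 → SW32 → SW10: 1.1+2.7+1.3+4.1+1.5 = 10.7
The minimum is 10.5 ms via SW31 → SW28 → SW38 → SW35 → SW10.

10.5 ms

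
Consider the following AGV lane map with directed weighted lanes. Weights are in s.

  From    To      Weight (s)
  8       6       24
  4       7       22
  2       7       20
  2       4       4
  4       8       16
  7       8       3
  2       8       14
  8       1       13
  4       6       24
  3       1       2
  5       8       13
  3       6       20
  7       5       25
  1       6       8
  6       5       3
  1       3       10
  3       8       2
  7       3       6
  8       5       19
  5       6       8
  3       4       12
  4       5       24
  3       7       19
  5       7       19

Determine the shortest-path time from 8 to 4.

Enumerating some paths:
8 - 1 - 6 - 5 - 7 - 3 - 4: 13+8+3+19+6+12 = 61
8 - 5 - 7 - 3 - 4: 19+19+6+12 = 56
8 - 6 - 5 - 7 - 3 - 4: 24+3+19+6+12 = 64
8 - 1 - 3 - 4: 13+10+12 = 35
Cheapest is 8 - 1 - 3 - 4 at 35 s.

35 s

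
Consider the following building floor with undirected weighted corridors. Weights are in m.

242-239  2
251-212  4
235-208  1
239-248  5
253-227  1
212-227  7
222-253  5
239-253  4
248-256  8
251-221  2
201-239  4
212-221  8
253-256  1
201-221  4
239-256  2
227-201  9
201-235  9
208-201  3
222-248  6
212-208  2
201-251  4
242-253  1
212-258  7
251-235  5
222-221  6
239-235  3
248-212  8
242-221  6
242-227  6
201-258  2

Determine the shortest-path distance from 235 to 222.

Enumerating some paths:
235 → 239 → 242 → 253 → 222: 3+2+1+5 = 11
235 → 239 → 253 → 222: 3+4+5 = 12
Cheapest is 235 → 239 → 242 → 253 → 222 at 11 m.

11 m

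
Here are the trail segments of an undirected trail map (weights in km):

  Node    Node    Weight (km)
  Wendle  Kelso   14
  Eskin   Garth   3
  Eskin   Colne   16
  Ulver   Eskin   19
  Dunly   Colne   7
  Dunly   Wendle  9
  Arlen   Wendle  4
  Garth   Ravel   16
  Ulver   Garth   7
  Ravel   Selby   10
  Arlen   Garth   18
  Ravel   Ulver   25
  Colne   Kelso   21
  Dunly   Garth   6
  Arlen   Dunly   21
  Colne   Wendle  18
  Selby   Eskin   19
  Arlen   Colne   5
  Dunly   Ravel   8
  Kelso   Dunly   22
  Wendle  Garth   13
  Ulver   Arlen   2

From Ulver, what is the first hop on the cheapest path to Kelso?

Arlen

Compare a few routes:
Ulver–Arlen–Wendle–Kelso: 2+4+14 = 20
Ulver–Arlen–Colne–Kelso: 2+5+21 = 28
Ulver–Garth–Dunly–Kelso: 7+6+22 = 35
Ulver–Garth–Wendle–Kelso: 7+13+14 = 34
Cheapest is Ulver–Arlen–Wendle–Kelso at 20 km.
So from Ulver the first move is to Arlen.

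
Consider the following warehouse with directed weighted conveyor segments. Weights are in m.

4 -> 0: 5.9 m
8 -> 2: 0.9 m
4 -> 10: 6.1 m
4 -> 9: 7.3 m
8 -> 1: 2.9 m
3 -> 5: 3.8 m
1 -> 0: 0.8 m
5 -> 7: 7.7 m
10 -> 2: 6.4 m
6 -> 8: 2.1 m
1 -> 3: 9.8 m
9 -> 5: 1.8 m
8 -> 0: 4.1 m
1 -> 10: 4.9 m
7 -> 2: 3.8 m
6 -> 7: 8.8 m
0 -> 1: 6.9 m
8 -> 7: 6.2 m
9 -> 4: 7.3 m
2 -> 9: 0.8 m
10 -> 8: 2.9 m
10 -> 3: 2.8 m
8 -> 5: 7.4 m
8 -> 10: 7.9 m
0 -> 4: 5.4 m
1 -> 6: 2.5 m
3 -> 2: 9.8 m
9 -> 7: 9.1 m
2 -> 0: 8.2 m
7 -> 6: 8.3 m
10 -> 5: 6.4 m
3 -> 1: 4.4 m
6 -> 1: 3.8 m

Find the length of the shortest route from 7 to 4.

Compare a few routes:
7 - 2 - 0 - 4: 3.8+8.2+5.4 = 17.4
7 - 6 - 1 - 0 - 4: 8.3+3.8+0.8+5.4 = 18.3
7 - 2 - 9 - 4: 3.8+0.8+7.3 = 11.9
Cheapest is 7 - 2 - 9 - 4 at 11.9 m.

11.9 m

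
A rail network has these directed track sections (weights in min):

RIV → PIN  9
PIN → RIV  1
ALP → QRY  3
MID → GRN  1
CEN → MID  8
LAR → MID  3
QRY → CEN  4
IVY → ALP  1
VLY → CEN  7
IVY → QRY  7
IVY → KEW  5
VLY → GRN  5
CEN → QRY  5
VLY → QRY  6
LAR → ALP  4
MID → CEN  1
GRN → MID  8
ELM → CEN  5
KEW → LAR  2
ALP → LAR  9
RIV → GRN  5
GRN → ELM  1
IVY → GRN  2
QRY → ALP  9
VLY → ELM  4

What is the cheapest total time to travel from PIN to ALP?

Compare a few routes:
PIN - RIV - GRN - MID - CEN - QRY - ALP: 1+5+8+1+5+9 = 29
PIN - RIV - GRN - ELM - CEN - QRY - ALP: 1+5+1+5+5+9 = 26
The minimum is 26 min via PIN - RIV - GRN - ELM - CEN - QRY - ALP.

26 min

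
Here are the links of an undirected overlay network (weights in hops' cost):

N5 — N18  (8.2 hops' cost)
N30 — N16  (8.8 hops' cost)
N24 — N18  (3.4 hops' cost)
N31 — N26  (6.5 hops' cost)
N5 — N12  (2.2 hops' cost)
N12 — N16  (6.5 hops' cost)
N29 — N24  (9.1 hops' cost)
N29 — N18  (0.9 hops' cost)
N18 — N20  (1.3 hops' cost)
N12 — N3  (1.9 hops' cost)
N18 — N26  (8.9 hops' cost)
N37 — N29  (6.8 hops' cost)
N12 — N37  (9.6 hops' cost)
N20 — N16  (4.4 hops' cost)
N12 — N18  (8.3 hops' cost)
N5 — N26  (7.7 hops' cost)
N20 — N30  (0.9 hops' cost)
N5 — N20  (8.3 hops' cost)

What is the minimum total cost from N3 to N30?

Candidate routes:
N3–N12–N5–N20–N30: 1.9+2.2+8.3+0.9 = 13.3
N3–N12–N16–N20–N30: 1.9+6.5+4.4+0.9 = 13.7
N3–N12–N18–N20–N30: 1.9+8.3+1.3+0.9 = 12.4
N3–N12–N5–N18–N20–N30: 1.9+2.2+8.2+1.3+0.9 = 14.5
The minimum is 12.4 hops' cost via N3–N12–N18–N20–N30.

12.4 hops' cost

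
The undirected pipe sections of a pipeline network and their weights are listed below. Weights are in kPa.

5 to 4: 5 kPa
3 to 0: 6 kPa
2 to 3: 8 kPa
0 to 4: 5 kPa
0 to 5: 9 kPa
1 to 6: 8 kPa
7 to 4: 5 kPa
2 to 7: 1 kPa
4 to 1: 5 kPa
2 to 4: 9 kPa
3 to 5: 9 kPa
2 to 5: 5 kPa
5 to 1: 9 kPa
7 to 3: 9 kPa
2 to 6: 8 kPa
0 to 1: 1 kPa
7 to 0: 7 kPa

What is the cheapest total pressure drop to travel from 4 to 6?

13 kPa

Candidate routes:
4 → 7 → 2 → 6: 5+1+8 = 14
4 → 1 → 6: 5+8 = 13
Cheapest is 4 → 1 → 6 at 13 kPa.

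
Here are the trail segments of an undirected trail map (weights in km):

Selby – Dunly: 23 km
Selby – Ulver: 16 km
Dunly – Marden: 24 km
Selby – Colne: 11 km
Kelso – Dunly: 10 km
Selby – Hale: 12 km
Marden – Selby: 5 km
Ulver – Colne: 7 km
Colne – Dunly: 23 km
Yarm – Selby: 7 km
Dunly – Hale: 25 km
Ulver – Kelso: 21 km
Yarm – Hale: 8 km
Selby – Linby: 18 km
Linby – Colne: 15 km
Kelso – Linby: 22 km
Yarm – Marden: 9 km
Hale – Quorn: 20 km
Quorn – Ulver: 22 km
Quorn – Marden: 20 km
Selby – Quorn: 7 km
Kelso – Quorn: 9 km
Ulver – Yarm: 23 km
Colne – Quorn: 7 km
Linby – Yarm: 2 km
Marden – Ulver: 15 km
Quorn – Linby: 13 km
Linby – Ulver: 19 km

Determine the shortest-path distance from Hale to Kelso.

28 km

Shortest distances from Hale:
Hale: 0
Yarm: 8  (via Hale)
Linby: 10  (via Yarm)
Selby: 12  (via Hale)
Marden: 17  (via Yarm)
Quorn: 19  (via Selby)
Colne: 23  (via Selby)
Dunly: 25  (via Hale)
Kelso: 28  (via Quorn)
Shortest route: Hale–Selby–Quorn–Kelso = 28 km.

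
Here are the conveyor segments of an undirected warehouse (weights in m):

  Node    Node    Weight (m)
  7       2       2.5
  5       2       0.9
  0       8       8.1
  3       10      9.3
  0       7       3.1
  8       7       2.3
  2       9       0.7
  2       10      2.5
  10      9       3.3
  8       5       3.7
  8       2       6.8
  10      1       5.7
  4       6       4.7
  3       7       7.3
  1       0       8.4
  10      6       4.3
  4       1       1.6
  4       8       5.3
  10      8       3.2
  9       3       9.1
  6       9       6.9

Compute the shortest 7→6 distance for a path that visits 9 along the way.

Best 7 to 9: 7–2–9 costing 3.2
Shortest 9→6: 9–6 = 6.9
Total via 9: 3.2 + 6.9 = 10.1 m.

10.1 m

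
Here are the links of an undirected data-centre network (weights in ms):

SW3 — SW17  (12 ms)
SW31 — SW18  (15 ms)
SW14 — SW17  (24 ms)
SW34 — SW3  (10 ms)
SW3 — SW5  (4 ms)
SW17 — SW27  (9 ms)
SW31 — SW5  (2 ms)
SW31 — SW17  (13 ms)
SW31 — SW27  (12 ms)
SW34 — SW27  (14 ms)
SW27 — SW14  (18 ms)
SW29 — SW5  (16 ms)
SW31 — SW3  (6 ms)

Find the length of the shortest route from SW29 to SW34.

30 ms

Compare a few routes:
SW29 - SW5 - SW3 - SW34: 16+4+10 = 30
SW29 - SW5 - SW31 - SW3 - SW34: 16+2+6+10 = 34
Cheapest is SW29 - SW5 - SW3 - SW34 at 30 ms.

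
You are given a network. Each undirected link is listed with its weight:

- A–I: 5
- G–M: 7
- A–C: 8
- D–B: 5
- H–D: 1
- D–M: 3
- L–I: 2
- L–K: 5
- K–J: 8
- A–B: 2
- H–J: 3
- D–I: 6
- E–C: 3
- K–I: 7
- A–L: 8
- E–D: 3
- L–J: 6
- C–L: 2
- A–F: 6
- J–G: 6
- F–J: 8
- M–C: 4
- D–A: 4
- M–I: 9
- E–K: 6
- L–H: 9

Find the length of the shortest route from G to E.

13

Enumerating some paths:
G–M–D–E: 7+3+3 = 13
G–J–L–C–E: 6+6+2+3 = 17
G–M–C–E: 7+4+3 = 14
Cheapest is G–M–D–E at 13.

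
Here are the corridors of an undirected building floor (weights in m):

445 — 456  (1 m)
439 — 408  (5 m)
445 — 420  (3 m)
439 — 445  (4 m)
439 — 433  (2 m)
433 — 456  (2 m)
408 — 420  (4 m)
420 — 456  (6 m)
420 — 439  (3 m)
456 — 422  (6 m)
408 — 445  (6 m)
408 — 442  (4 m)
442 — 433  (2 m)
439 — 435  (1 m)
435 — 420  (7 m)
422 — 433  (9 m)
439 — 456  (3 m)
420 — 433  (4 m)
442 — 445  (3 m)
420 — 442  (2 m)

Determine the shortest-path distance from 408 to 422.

Shortest distances from 408:
408: 0
442: 4  (via 408)
420: 4  (via 408)
439: 5  (via 408)
445: 6  (via 408)
433: 6  (via 442)
435: 6  (via 439)
456: 7  (via 445)
422: 13  (via 456)
Shortest route: 408–445–456–422 = 13 m.

13 m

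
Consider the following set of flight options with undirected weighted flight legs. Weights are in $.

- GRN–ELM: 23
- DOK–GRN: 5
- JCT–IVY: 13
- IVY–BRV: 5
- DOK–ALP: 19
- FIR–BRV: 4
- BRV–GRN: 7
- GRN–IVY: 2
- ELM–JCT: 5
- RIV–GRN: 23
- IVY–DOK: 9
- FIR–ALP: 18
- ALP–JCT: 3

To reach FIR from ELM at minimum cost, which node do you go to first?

JCT

Candidate routes:
ELM–JCT–ALP–FIR: 5+3+18 = 26
ELM–JCT–IVY–BRV–FIR: 5+13+5+4 = 27
Cheapest is ELM–JCT–ALP–FIR at $26.
So from ELM the first move is to JCT.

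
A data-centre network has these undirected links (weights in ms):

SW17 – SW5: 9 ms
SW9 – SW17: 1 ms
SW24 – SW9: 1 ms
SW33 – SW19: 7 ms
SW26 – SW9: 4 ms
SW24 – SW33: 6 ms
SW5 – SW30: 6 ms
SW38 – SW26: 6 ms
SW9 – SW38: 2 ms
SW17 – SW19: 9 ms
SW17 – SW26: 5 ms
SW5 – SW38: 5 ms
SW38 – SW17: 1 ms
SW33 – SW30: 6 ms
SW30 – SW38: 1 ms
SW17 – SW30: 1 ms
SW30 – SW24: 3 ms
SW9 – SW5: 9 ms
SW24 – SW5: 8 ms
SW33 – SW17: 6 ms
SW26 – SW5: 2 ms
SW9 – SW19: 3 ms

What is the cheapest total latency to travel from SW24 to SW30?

Compare a few routes:
SW24–SW30: 3 = 3
SW24–SW9–SW38–SW30: 1+2+1 = 4
SW24–SW9–SW38–SW17–SW30: 1+2+1+1 = 5
SW24–SW9–SW17–SW38–SW30: 1+1+1+1 = 4
The minimum is 3 ms via SW24–SW30.

3 ms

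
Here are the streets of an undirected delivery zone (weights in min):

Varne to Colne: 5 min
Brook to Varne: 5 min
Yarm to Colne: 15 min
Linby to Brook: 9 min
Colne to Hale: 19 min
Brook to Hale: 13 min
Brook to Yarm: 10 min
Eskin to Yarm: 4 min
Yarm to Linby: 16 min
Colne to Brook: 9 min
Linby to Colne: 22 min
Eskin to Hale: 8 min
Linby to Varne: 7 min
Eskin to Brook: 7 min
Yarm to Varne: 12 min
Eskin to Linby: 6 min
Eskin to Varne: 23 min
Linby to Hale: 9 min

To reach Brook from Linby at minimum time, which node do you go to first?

Brook

Enumerating some paths:
Linby → Eskin → Brook: 6+7 = 13
Linby → Varne → Brook: 7+5 = 12
Linby → Brook: 9 = 9
The minimum is 9 min via Linby → Brook.
So from Linby the first move is to Brook.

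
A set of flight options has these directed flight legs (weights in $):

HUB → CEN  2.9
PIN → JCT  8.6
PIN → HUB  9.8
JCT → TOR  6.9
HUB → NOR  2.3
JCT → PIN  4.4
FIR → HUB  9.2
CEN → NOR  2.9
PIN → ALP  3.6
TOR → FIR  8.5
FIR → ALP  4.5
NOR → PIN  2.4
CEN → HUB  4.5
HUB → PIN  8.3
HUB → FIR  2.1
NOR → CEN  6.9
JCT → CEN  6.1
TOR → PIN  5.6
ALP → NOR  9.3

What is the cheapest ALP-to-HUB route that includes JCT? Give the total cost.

$30.9

Best ALP to JCT: ALP–NOR–PIN–JCT costing 20.3
Best JCT to HUB: JCT–CEN–HUB costing 10.6
Total via JCT: 20.3 + 10.6 = $30.9.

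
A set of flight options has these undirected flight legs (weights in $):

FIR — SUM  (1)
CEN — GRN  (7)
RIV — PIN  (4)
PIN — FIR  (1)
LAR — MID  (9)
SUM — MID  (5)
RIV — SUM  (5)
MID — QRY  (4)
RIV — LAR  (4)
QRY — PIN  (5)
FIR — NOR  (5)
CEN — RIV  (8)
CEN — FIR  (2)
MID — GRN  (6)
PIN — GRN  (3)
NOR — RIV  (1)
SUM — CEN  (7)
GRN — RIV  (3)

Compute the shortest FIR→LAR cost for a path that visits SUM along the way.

$10

Best FIR to SUM: FIR–SUM costing 1
Shortest SUM→LAR: SUM–RIV–LAR = 9
Total via SUM: 1 + 9 = $10.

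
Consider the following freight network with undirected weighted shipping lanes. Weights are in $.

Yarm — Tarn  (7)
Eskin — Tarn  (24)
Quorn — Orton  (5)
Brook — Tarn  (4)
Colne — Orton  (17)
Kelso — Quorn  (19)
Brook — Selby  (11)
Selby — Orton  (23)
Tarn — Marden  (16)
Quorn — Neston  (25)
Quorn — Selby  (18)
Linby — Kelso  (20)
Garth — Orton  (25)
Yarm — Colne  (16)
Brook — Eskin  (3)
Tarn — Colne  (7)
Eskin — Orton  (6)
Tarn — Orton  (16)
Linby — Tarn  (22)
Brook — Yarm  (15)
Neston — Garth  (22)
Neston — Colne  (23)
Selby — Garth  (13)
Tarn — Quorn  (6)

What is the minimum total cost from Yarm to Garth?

$35

Candidate routes:
Yarm–Tarn–Brook–Selby–Garth: 7+4+11+13 = 35
Yarm–Brook–Selby–Garth: 15+11+13 = 39
Yarm–Tarn–Quorn–Selby–Garth: 7+6+18+13 = 44
Yarm–Tarn–Quorn–Orton–Garth: 7+6+5+25 = 43
The minimum is $35 via Yarm–Tarn–Brook–Selby–Garth.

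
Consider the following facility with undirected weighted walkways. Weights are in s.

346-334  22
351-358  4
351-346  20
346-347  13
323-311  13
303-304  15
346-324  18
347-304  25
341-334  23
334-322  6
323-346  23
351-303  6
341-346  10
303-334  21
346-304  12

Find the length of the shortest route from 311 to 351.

Compare a few routes:
311 - 323 - 346 - 334 - 303 - 351: 13+23+22+21+6 = 85
311 - 323 - 346 - 304 - 303 - 351: 13+23+12+15+6 = 69
311 - 323 - 346 - 351: 13+23+20 = 56
The minimum is 56 s via 311 - 323 - 346 - 351.

56 s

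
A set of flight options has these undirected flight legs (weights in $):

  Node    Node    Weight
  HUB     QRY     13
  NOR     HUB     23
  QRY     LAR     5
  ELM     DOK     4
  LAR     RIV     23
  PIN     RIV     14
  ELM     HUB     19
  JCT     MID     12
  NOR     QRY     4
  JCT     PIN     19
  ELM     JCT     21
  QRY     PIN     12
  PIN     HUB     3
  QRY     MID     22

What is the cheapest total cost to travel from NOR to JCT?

Shortest distances from NOR:
NOR: 0
QRY: 4  (via NOR)
LAR: 9  (via QRY)
PIN: 16  (via QRY)
HUB: 17  (via QRY)
MID: 26  (via QRY)
RIV: 30  (via PIN)
JCT: 35  (via PIN)
Shortest route: NOR → QRY → PIN → JCT = $35.

$35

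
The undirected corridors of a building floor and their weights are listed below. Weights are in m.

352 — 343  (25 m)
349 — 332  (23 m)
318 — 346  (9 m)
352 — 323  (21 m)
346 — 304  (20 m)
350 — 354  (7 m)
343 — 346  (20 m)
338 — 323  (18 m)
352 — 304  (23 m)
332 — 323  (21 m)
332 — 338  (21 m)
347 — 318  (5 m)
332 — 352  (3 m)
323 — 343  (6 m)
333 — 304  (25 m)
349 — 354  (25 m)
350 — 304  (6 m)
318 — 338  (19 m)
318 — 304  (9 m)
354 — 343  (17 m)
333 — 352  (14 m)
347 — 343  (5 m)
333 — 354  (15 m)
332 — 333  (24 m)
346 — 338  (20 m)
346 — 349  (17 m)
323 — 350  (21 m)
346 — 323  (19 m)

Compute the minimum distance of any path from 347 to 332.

Compare a few routes:
347 → 343 → 323 → 352 → 332: 5+6+21+3 = 35
347 → 343 → 323 → 332: 5+6+21 = 32
347 → 318 → 304 → 352 → 332: 5+9+23+3 = 40
347 → 343 → 352 → 332: 5+25+3 = 33
The minimum is 32 m via 347 → 343 → 323 → 332.

32 m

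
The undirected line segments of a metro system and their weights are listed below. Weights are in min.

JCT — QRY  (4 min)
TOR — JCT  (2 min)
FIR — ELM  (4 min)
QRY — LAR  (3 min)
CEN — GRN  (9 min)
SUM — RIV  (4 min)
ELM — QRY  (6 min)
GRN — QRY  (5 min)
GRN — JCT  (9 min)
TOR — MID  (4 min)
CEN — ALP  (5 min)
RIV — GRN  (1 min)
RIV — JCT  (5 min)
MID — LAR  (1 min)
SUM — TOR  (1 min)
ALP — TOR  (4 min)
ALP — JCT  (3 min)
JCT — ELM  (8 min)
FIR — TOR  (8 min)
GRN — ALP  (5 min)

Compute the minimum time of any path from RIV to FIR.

Running Dijkstra from RIV:
RIV: 0
GRN: 1  (via RIV)
SUM: 4  (via RIV)
TOR: 5  (via SUM)
JCT: 5  (via RIV)
ALP: 6  (via GRN)
QRY: 6  (via GRN)
LAR: 9  (via QRY)
MID: 9  (via TOR)
CEN: 10  (via GRN)
ELM: 12  (via QRY)
FIR: 13  (via TOR)
Shortest route: RIV → SUM → TOR → FIR = 13 min.

13 min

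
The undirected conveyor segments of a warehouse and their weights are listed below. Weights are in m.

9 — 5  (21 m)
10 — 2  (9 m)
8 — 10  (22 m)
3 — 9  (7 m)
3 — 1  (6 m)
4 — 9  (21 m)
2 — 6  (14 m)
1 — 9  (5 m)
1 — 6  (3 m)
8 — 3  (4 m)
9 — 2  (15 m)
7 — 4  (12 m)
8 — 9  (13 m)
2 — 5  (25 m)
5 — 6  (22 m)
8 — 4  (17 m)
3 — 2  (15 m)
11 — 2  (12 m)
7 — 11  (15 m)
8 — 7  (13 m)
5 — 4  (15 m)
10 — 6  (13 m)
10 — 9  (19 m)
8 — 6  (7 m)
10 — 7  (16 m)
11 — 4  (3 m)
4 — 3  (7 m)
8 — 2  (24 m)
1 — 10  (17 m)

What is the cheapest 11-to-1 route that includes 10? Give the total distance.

Shortest 11→10: 11–2–10 = 21
Best 10 to 1: 10–6–1 costing 16
Total via 10: 21 + 16 = 37 m.

37 m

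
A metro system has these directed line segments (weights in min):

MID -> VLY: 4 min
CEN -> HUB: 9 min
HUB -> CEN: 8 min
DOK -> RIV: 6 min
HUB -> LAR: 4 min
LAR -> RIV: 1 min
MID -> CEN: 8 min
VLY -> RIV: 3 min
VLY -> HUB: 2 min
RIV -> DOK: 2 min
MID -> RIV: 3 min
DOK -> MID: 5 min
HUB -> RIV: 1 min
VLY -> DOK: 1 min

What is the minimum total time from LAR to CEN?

16 min

Enumerating some paths:
LAR - RIV - DOK - MID - VLY - HUB - CEN: 1+2+5+4+2+8 = 22
LAR - RIV - DOK - MID - CEN: 1+2+5+8 = 16
Cheapest is LAR - RIV - DOK - MID - CEN at 16 min.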